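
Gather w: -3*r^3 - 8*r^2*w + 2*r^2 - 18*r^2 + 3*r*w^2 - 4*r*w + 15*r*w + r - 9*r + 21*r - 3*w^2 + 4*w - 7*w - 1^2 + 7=-3*r^3 - 16*r^2 + 13*r + w^2*(3*r - 3) + w*(-8*r^2 + 11*r - 3) + 6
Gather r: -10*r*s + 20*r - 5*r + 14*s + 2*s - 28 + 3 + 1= r*(15 - 10*s) + 16*s - 24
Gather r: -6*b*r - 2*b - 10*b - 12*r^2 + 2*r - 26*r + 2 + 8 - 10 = -12*b - 12*r^2 + r*(-6*b - 24)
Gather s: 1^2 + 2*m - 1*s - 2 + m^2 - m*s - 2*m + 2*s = m^2 + s*(1 - m) - 1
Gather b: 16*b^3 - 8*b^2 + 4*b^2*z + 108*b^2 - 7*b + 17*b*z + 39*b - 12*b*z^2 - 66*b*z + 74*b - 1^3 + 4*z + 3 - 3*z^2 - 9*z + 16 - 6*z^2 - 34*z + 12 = 16*b^3 + b^2*(4*z + 100) + b*(-12*z^2 - 49*z + 106) - 9*z^2 - 39*z + 30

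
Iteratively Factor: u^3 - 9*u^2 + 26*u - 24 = (u - 4)*(u^2 - 5*u + 6) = (u - 4)*(u - 2)*(u - 3)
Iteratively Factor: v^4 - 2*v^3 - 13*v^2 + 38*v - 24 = (v - 3)*(v^3 + v^2 - 10*v + 8) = (v - 3)*(v - 1)*(v^2 + 2*v - 8) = (v - 3)*(v - 2)*(v - 1)*(v + 4)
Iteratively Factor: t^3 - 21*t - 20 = (t + 4)*(t^2 - 4*t - 5) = (t - 5)*(t + 4)*(t + 1)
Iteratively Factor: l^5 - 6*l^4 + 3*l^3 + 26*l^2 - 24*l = (l)*(l^4 - 6*l^3 + 3*l^2 + 26*l - 24) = l*(l - 1)*(l^3 - 5*l^2 - 2*l + 24) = l*(l - 4)*(l - 1)*(l^2 - l - 6) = l*(l - 4)*(l - 3)*(l - 1)*(l + 2)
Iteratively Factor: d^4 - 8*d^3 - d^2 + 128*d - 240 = (d - 4)*(d^3 - 4*d^2 - 17*d + 60) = (d - 4)*(d + 4)*(d^2 - 8*d + 15) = (d - 5)*(d - 4)*(d + 4)*(d - 3)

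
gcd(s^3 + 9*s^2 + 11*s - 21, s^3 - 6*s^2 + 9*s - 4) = s - 1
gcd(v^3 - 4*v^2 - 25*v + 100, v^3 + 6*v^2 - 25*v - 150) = v^2 - 25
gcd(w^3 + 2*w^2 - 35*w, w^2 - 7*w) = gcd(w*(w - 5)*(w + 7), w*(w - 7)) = w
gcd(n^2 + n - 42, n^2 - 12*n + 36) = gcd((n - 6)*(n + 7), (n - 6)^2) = n - 6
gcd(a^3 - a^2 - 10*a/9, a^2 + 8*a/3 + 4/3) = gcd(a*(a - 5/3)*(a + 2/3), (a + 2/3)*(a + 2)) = a + 2/3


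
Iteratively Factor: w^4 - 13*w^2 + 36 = (w + 3)*(w^3 - 3*w^2 - 4*w + 12) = (w + 2)*(w + 3)*(w^2 - 5*w + 6) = (w - 3)*(w + 2)*(w + 3)*(w - 2)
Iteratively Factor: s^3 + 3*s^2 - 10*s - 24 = (s - 3)*(s^2 + 6*s + 8) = (s - 3)*(s + 2)*(s + 4)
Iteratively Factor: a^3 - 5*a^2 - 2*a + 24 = (a + 2)*(a^2 - 7*a + 12) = (a - 4)*(a + 2)*(a - 3)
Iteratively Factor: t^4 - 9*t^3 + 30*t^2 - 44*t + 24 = (t - 2)*(t^3 - 7*t^2 + 16*t - 12) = (t - 2)^2*(t^2 - 5*t + 6) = (t - 3)*(t - 2)^2*(t - 2)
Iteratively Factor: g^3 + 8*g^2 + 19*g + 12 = (g + 1)*(g^2 + 7*g + 12) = (g + 1)*(g + 3)*(g + 4)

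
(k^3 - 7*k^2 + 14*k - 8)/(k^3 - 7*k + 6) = (k - 4)/(k + 3)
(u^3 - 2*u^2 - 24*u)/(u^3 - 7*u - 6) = u*(-u^2 + 2*u + 24)/(-u^3 + 7*u + 6)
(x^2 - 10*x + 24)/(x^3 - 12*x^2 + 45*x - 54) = (x - 4)/(x^2 - 6*x + 9)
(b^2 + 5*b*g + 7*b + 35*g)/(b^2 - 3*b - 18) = (b^2 + 5*b*g + 7*b + 35*g)/(b^2 - 3*b - 18)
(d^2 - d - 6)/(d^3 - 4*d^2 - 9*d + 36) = (d + 2)/(d^2 - d - 12)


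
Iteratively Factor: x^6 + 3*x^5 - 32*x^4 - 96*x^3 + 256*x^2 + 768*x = (x)*(x^5 + 3*x^4 - 32*x^3 - 96*x^2 + 256*x + 768) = x*(x - 4)*(x^4 + 7*x^3 - 4*x^2 - 112*x - 192) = x*(x - 4)^2*(x^3 + 11*x^2 + 40*x + 48) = x*(x - 4)^2*(x + 4)*(x^2 + 7*x + 12) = x*(x - 4)^2*(x + 3)*(x + 4)*(x + 4)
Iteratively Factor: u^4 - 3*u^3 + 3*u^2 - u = (u - 1)*(u^3 - 2*u^2 + u) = (u - 1)^2*(u^2 - u) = u*(u - 1)^2*(u - 1)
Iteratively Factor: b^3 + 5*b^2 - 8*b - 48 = (b + 4)*(b^2 + b - 12) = (b + 4)^2*(b - 3)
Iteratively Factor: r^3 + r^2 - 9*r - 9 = (r - 3)*(r^2 + 4*r + 3) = (r - 3)*(r + 3)*(r + 1)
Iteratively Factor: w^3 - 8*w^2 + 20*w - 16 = (w - 2)*(w^2 - 6*w + 8) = (w - 2)^2*(w - 4)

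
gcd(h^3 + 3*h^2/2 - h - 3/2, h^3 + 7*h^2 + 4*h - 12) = h - 1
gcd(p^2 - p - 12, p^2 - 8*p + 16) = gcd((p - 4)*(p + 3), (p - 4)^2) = p - 4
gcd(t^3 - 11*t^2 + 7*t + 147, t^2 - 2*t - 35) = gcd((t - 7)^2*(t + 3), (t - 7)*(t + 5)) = t - 7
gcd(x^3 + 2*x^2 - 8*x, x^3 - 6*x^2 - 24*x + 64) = x^2 + 2*x - 8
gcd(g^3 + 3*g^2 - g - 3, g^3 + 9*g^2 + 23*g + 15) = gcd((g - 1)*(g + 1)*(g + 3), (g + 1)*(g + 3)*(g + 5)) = g^2 + 4*g + 3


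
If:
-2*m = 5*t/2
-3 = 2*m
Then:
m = -3/2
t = 6/5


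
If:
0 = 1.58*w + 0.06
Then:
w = -0.04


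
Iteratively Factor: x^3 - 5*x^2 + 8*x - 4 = (x - 2)*(x^2 - 3*x + 2) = (x - 2)^2*(x - 1)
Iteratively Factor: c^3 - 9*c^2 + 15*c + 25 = (c - 5)*(c^2 - 4*c - 5) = (c - 5)^2*(c + 1)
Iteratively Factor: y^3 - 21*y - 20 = (y + 1)*(y^2 - y - 20) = (y - 5)*(y + 1)*(y + 4)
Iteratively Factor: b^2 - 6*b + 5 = (b - 5)*(b - 1)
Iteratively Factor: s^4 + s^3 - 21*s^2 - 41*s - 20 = (s + 1)*(s^3 - 21*s - 20) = (s - 5)*(s + 1)*(s^2 + 5*s + 4) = (s - 5)*(s + 1)*(s + 4)*(s + 1)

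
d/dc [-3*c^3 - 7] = -9*c^2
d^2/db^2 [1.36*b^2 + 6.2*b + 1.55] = 2.72000000000000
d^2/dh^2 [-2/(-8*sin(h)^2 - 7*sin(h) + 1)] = 2*(-256*sin(h)^3 + 88*sin(h)^2 + 215*sin(h) + 114)/((sin(h) + 1)^2*(8*sin(h) - 1)^3)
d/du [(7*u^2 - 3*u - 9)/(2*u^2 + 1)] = (6*u^2 + 50*u - 3)/(4*u^4 + 4*u^2 + 1)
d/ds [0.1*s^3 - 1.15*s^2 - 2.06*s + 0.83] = 0.3*s^2 - 2.3*s - 2.06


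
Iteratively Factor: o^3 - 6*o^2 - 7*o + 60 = (o - 4)*(o^2 - 2*o - 15) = (o - 5)*(o - 4)*(o + 3)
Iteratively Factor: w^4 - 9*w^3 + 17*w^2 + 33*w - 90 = (w + 2)*(w^3 - 11*w^2 + 39*w - 45) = (w - 5)*(w + 2)*(w^2 - 6*w + 9) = (w - 5)*(w - 3)*(w + 2)*(w - 3)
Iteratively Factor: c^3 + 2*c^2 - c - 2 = (c - 1)*(c^2 + 3*c + 2) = (c - 1)*(c + 2)*(c + 1)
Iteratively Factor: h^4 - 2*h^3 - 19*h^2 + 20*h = (h - 1)*(h^3 - h^2 - 20*h) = (h - 5)*(h - 1)*(h^2 + 4*h) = (h - 5)*(h - 1)*(h + 4)*(h)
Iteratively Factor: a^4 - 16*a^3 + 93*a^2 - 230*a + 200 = (a - 2)*(a^3 - 14*a^2 + 65*a - 100) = (a - 5)*(a - 2)*(a^2 - 9*a + 20) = (a - 5)^2*(a - 2)*(a - 4)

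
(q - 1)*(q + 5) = q^2 + 4*q - 5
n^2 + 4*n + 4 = (n + 2)^2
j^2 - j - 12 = (j - 4)*(j + 3)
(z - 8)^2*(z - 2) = z^3 - 18*z^2 + 96*z - 128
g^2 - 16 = (g - 4)*(g + 4)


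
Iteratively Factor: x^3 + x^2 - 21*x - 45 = (x - 5)*(x^2 + 6*x + 9) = (x - 5)*(x + 3)*(x + 3)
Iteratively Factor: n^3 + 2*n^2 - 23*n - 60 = (n + 3)*(n^2 - n - 20) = (n + 3)*(n + 4)*(n - 5)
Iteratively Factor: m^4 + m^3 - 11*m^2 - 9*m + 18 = (m + 3)*(m^3 - 2*m^2 - 5*m + 6) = (m + 2)*(m + 3)*(m^2 - 4*m + 3) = (m - 1)*(m + 2)*(m + 3)*(m - 3)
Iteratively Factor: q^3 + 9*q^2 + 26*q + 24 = (q + 2)*(q^2 + 7*q + 12) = (q + 2)*(q + 4)*(q + 3)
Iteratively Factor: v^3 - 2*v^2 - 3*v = (v - 3)*(v^2 + v) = (v - 3)*(v + 1)*(v)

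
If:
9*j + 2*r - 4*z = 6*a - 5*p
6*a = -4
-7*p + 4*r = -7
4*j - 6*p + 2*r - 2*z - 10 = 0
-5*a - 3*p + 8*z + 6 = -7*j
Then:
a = -2/3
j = 491/647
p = -4063/1941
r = -10507/1941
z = -5077/1941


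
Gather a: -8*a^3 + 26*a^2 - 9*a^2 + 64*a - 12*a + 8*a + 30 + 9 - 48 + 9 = -8*a^3 + 17*a^2 + 60*a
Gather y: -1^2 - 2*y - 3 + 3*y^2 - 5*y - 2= 3*y^2 - 7*y - 6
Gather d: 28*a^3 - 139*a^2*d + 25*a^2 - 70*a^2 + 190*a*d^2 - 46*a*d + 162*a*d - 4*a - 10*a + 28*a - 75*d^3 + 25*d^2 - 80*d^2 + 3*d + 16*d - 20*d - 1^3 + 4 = 28*a^3 - 45*a^2 + 14*a - 75*d^3 + d^2*(190*a - 55) + d*(-139*a^2 + 116*a - 1) + 3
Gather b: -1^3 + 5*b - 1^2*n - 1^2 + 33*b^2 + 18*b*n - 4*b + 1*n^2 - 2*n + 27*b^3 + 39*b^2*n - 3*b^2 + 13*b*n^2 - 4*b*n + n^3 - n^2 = 27*b^3 + b^2*(39*n + 30) + b*(13*n^2 + 14*n + 1) + n^3 - 3*n - 2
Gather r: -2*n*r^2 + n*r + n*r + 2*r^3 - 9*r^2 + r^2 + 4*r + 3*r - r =2*r^3 + r^2*(-2*n - 8) + r*(2*n + 6)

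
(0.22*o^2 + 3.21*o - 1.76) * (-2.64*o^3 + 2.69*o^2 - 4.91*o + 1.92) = -0.5808*o^5 - 7.8826*o^4 + 12.2011*o^3 - 20.0731*o^2 + 14.8048*o - 3.3792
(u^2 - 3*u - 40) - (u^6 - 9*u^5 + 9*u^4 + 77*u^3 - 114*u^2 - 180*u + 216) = -u^6 + 9*u^5 - 9*u^4 - 77*u^3 + 115*u^2 + 177*u - 256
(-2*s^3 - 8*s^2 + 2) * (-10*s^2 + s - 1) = 20*s^5 + 78*s^4 - 6*s^3 - 12*s^2 + 2*s - 2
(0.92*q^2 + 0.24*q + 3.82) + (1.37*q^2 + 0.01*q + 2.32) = 2.29*q^2 + 0.25*q + 6.14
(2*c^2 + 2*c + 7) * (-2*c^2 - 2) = -4*c^4 - 4*c^3 - 18*c^2 - 4*c - 14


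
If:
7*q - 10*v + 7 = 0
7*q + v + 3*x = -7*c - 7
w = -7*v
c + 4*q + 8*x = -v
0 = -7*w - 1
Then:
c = -4591/18179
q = -333/343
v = 1/49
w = -1/7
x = 1336/2597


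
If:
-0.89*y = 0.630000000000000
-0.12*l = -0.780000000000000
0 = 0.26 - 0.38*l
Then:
No Solution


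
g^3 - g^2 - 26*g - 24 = (g - 6)*(g + 1)*(g + 4)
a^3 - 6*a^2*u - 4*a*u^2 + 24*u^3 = (a - 6*u)*(a - 2*u)*(a + 2*u)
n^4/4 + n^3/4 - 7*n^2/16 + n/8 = n*(n/4 + 1/2)*(n - 1/2)^2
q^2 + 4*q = q*(q + 4)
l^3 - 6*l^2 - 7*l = l*(l - 7)*(l + 1)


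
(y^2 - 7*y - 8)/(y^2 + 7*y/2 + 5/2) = 2*(y - 8)/(2*y + 5)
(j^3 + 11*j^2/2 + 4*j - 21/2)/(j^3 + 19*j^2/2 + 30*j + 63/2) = (j - 1)/(j + 3)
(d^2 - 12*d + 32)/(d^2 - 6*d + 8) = (d - 8)/(d - 2)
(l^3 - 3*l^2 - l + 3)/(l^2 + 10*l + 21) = (l^3 - 3*l^2 - l + 3)/(l^2 + 10*l + 21)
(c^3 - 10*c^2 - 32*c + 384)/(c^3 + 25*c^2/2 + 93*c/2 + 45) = 2*(c^2 - 16*c + 64)/(2*c^2 + 13*c + 15)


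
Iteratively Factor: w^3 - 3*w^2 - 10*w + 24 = (w + 3)*(w^2 - 6*w + 8) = (w - 2)*(w + 3)*(w - 4)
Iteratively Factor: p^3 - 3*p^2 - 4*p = (p)*(p^2 - 3*p - 4) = p*(p + 1)*(p - 4)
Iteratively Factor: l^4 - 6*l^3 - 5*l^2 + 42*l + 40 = (l + 1)*(l^3 - 7*l^2 + 2*l + 40) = (l + 1)*(l + 2)*(l^2 - 9*l + 20) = (l - 5)*(l + 1)*(l + 2)*(l - 4)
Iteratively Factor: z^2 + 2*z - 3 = (z + 3)*(z - 1)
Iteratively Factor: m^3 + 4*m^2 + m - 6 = (m + 3)*(m^2 + m - 2) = (m + 2)*(m + 3)*(m - 1)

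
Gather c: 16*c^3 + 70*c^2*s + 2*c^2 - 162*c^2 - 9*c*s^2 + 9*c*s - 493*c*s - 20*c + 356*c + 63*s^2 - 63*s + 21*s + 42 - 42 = 16*c^3 + c^2*(70*s - 160) + c*(-9*s^2 - 484*s + 336) + 63*s^2 - 42*s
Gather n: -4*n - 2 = -4*n - 2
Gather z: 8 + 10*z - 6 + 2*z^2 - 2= 2*z^2 + 10*z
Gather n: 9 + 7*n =7*n + 9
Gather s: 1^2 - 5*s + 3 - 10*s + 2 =6 - 15*s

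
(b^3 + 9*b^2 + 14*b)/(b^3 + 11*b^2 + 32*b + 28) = b/(b + 2)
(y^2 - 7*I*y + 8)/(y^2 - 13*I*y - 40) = (y + I)/(y - 5*I)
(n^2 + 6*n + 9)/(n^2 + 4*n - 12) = (n^2 + 6*n + 9)/(n^2 + 4*n - 12)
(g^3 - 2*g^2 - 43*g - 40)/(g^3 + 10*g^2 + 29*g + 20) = (g - 8)/(g + 4)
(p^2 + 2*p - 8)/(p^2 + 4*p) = (p - 2)/p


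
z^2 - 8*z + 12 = (z - 6)*(z - 2)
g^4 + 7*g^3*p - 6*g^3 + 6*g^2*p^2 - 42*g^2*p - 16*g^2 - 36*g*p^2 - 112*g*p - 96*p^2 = (g - 8)*(g + 2)*(g + p)*(g + 6*p)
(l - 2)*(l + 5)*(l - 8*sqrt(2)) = l^3 - 8*sqrt(2)*l^2 + 3*l^2 - 24*sqrt(2)*l - 10*l + 80*sqrt(2)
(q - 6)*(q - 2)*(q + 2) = q^3 - 6*q^2 - 4*q + 24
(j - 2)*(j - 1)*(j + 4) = j^3 + j^2 - 10*j + 8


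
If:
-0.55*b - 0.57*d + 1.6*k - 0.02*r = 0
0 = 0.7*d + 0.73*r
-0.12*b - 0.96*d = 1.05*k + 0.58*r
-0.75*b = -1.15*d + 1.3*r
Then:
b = 0.00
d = 0.00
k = 0.00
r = 0.00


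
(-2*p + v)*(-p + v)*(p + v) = 2*p^3 - p^2*v - 2*p*v^2 + v^3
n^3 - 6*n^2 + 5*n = n*(n - 5)*(n - 1)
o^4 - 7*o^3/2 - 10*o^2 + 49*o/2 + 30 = (o - 4)*(o - 3)*(o + 1)*(o + 5/2)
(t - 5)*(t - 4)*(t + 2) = t^3 - 7*t^2 + 2*t + 40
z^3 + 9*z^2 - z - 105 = (z - 3)*(z + 5)*(z + 7)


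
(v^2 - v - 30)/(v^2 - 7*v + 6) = (v + 5)/(v - 1)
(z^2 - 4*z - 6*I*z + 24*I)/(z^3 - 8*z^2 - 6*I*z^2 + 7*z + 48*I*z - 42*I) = (z - 4)/(z^2 - 8*z + 7)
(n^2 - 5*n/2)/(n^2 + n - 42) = n*(2*n - 5)/(2*(n^2 + n - 42))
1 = 1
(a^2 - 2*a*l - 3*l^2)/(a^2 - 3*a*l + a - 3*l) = (a + l)/(a + 1)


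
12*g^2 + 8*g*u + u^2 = (2*g + u)*(6*g + u)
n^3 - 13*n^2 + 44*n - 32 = (n - 8)*(n - 4)*(n - 1)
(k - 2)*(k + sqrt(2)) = k^2 - 2*k + sqrt(2)*k - 2*sqrt(2)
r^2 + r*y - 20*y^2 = (r - 4*y)*(r + 5*y)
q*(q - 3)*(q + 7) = q^3 + 4*q^2 - 21*q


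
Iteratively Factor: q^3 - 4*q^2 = (q)*(q^2 - 4*q) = q*(q - 4)*(q)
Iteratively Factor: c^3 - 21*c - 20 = (c + 1)*(c^2 - c - 20) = (c + 1)*(c + 4)*(c - 5)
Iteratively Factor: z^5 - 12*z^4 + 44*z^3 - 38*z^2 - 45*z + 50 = (z - 1)*(z^4 - 11*z^3 + 33*z^2 - 5*z - 50) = (z - 5)*(z - 1)*(z^3 - 6*z^2 + 3*z + 10) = (z - 5)*(z - 2)*(z - 1)*(z^2 - 4*z - 5) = (z - 5)*(z - 2)*(z - 1)*(z + 1)*(z - 5)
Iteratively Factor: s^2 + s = (s)*(s + 1)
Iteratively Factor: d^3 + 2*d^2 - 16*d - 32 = (d - 4)*(d^2 + 6*d + 8) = (d - 4)*(d + 2)*(d + 4)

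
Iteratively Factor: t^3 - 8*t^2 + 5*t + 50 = (t - 5)*(t^2 - 3*t - 10) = (t - 5)^2*(t + 2)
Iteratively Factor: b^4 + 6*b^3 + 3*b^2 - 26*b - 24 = (b + 3)*(b^3 + 3*b^2 - 6*b - 8) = (b - 2)*(b + 3)*(b^2 + 5*b + 4) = (b - 2)*(b + 3)*(b + 4)*(b + 1)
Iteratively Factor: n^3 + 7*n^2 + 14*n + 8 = (n + 2)*(n^2 + 5*n + 4) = (n + 2)*(n + 4)*(n + 1)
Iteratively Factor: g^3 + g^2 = (g + 1)*(g^2) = g*(g + 1)*(g)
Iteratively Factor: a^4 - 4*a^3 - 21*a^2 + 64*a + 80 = (a - 5)*(a^3 + a^2 - 16*a - 16) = (a - 5)*(a - 4)*(a^2 + 5*a + 4) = (a - 5)*(a - 4)*(a + 4)*(a + 1)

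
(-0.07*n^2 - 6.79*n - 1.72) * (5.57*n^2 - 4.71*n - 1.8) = -0.3899*n^4 - 37.4906*n^3 + 22.5265*n^2 + 20.3232*n + 3.096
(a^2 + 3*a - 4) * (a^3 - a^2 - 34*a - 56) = a^5 + 2*a^4 - 41*a^3 - 154*a^2 - 32*a + 224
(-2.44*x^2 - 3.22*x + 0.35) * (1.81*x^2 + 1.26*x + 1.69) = -4.4164*x^4 - 8.9026*x^3 - 7.5473*x^2 - 5.0008*x + 0.5915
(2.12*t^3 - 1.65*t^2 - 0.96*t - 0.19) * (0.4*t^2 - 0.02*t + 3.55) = 0.848*t^5 - 0.7024*t^4 + 7.175*t^3 - 5.9143*t^2 - 3.4042*t - 0.6745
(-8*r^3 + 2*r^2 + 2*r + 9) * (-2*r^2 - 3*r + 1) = 16*r^5 + 20*r^4 - 18*r^3 - 22*r^2 - 25*r + 9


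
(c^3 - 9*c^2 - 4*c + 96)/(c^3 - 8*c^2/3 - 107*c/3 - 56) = 3*(c - 4)/(3*c + 7)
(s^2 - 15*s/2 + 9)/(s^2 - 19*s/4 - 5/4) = 2*(-2*s^2 + 15*s - 18)/(-4*s^2 + 19*s + 5)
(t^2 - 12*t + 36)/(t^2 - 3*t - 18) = (t - 6)/(t + 3)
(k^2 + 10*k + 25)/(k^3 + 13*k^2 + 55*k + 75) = 1/(k + 3)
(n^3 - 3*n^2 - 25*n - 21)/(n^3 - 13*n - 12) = (n - 7)/(n - 4)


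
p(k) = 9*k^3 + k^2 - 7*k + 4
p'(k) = 27*k^2 + 2*k - 7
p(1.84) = 50.57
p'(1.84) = 88.09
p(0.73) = 2.92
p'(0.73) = 8.85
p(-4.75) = -904.73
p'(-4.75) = 592.69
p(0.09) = 3.38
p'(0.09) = -6.60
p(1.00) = 7.00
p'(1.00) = 22.00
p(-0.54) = 6.65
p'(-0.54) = -0.21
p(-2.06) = -56.01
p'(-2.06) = 103.46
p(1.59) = 31.58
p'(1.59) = 64.44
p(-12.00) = -15320.00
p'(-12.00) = 3857.00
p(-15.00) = -30041.00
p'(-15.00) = 6038.00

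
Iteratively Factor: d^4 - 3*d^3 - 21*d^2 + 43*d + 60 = (d + 4)*(d^3 - 7*d^2 + 7*d + 15) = (d - 5)*(d + 4)*(d^2 - 2*d - 3) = (d - 5)*(d - 3)*(d + 4)*(d + 1)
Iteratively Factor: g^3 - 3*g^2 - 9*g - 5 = (g + 1)*(g^2 - 4*g - 5) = (g - 5)*(g + 1)*(g + 1)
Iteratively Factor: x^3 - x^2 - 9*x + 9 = (x - 3)*(x^2 + 2*x - 3) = (x - 3)*(x - 1)*(x + 3)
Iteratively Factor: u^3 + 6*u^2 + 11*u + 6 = (u + 1)*(u^2 + 5*u + 6) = (u + 1)*(u + 3)*(u + 2)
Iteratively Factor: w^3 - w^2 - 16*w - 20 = (w - 5)*(w^2 + 4*w + 4) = (w - 5)*(w + 2)*(w + 2)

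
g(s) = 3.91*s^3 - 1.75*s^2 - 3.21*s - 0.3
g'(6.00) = 398.07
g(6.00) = 762.00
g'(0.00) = -3.21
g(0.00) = -0.30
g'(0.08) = -3.41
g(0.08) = -0.57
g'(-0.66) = 4.21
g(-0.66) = -0.07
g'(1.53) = 18.89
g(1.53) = 4.70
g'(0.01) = -3.24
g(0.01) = -0.33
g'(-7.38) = 661.49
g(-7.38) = -1643.54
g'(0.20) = -3.44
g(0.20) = -0.98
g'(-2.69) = 91.08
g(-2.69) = -80.44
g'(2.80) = 78.95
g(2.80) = 62.82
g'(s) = 11.73*s^2 - 3.5*s - 3.21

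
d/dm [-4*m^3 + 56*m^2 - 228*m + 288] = -12*m^2 + 112*m - 228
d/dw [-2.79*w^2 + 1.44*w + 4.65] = 1.44 - 5.58*w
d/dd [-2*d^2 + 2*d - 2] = 2 - 4*d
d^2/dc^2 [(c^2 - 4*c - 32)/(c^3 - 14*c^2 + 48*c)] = 2*(c^3 + 12*c^2 - 72*c + 144)/(c^3*(c^3 - 18*c^2 + 108*c - 216))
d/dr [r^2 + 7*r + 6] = 2*r + 7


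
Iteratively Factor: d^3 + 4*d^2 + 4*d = (d)*(d^2 + 4*d + 4) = d*(d + 2)*(d + 2)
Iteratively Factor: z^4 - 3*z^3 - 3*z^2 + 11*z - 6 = (z - 1)*(z^3 - 2*z^2 - 5*z + 6) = (z - 1)^2*(z^2 - z - 6) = (z - 3)*(z - 1)^2*(z + 2)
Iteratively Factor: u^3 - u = (u - 1)*(u^2 + u) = (u - 1)*(u + 1)*(u)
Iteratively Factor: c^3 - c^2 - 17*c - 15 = (c - 5)*(c^2 + 4*c + 3) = (c - 5)*(c + 1)*(c + 3)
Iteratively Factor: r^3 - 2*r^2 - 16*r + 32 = (r + 4)*(r^2 - 6*r + 8) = (r - 4)*(r + 4)*(r - 2)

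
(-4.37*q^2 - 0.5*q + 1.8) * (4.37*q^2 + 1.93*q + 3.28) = -19.0969*q^4 - 10.6191*q^3 - 7.4326*q^2 + 1.834*q + 5.904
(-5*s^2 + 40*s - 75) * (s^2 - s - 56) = -5*s^4 + 45*s^3 + 165*s^2 - 2165*s + 4200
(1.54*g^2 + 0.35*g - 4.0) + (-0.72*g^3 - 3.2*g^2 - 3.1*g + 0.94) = -0.72*g^3 - 1.66*g^2 - 2.75*g - 3.06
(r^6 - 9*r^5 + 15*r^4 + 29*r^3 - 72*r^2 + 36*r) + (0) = r^6 - 9*r^5 + 15*r^4 + 29*r^3 - 72*r^2 + 36*r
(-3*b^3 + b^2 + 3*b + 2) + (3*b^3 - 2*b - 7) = b^2 + b - 5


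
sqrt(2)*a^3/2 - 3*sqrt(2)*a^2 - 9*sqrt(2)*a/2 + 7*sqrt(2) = (a - 7)*(a - 1)*(sqrt(2)*a/2 + sqrt(2))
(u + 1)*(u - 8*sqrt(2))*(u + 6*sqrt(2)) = u^3 - 2*sqrt(2)*u^2 + u^2 - 96*u - 2*sqrt(2)*u - 96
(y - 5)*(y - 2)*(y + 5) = y^3 - 2*y^2 - 25*y + 50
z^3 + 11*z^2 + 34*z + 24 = (z + 1)*(z + 4)*(z + 6)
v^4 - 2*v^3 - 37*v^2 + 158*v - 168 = (v - 4)*(v - 3)*(v - 2)*(v + 7)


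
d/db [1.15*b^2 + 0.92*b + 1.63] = 2.3*b + 0.92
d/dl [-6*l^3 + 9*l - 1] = 9 - 18*l^2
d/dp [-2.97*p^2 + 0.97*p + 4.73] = 0.97 - 5.94*p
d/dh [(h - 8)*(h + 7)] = 2*h - 1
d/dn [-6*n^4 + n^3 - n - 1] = -24*n^3 + 3*n^2 - 1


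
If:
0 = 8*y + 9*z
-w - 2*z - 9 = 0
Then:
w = -2*z - 9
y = -9*z/8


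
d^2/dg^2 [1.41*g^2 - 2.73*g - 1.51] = 2.82000000000000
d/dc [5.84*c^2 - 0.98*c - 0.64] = 11.68*c - 0.98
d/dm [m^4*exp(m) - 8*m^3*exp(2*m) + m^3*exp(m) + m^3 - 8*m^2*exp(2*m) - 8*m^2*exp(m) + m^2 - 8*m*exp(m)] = m^4*exp(m) - 16*m^3*exp(2*m) + 5*m^3*exp(m) - 40*m^2*exp(2*m) - 5*m^2*exp(m) + 3*m^2 - 16*m*exp(2*m) - 24*m*exp(m) + 2*m - 8*exp(m)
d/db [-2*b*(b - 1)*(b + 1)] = 2 - 6*b^2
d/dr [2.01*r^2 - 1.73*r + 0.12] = 4.02*r - 1.73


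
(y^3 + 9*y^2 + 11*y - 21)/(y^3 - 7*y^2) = (y^3 + 9*y^2 + 11*y - 21)/(y^2*(y - 7))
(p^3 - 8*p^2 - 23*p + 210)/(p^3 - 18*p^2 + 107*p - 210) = (p + 5)/(p - 5)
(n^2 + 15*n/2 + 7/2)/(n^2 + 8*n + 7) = (n + 1/2)/(n + 1)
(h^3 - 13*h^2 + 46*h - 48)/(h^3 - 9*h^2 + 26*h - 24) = (h - 8)/(h - 4)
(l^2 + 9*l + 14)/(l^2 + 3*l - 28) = (l + 2)/(l - 4)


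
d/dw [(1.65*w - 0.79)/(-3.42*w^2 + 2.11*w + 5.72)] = (5.643*w^2 - 5.4036*w + 11.1049)/(11.6964*w^4 - 14.4324*w^3 - 34.6727*w^2 + 24.1384*w + 32.7184)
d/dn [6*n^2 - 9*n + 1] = 12*n - 9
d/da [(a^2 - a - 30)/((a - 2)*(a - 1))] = 2*(-a^2 + 32*a - 46)/(a^4 - 6*a^3 + 13*a^2 - 12*a + 4)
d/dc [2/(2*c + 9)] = -4/(2*c + 9)^2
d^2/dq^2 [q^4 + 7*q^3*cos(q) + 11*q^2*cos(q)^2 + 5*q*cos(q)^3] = -7*q^3*cos(q) - 42*q^2*sin(q) - 22*q^2*cos(2*q) + 12*q^2 - 44*q*sin(2*q) + 153*q*cos(q)/4 - 45*q*cos(3*q)/4 - 15*sin(q)/2 - 15*sin(3*q)/2 + 11*cos(2*q) + 11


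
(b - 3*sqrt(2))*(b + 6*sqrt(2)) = b^2 + 3*sqrt(2)*b - 36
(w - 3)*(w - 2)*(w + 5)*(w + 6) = w^4 + 6*w^3 - 19*w^2 - 84*w + 180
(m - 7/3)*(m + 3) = m^2 + 2*m/3 - 7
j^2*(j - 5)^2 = j^4 - 10*j^3 + 25*j^2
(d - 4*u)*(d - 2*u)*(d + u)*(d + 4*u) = d^4 - d^3*u - 18*d^2*u^2 + 16*d*u^3 + 32*u^4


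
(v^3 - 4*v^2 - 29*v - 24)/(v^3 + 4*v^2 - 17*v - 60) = (v^2 - 7*v - 8)/(v^2 + v - 20)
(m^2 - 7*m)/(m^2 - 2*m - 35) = m/(m + 5)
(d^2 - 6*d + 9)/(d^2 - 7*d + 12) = (d - 3)/(d - 4)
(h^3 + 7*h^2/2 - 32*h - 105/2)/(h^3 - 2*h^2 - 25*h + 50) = (2*h^2 + 17*h + 21)/(2*(h^2 + 3*h - 10))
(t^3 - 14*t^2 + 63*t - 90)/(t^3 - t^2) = (t^3 - 14*t^2 + 63*t - 90)/(t^2*(t - 1))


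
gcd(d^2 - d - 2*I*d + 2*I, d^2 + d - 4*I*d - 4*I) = 1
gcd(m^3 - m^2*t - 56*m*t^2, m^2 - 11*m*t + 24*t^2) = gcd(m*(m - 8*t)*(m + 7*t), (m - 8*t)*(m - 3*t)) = -m + 8*t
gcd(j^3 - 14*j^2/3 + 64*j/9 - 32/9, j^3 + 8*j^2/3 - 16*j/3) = j - 4/3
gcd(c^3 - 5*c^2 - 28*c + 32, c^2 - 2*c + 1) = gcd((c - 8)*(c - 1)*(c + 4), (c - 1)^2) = c - 1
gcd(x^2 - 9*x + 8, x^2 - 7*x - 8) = x - 8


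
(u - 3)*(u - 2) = u^2 - 5*u + 6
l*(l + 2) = l^2 + 2*l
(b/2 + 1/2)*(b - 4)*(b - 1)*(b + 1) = b^4/2 - 3*b^3/2 - 5*b^2/2 + 3*b/2 + 2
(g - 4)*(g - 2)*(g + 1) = g^3 - 5*g^2 + 2*g + 8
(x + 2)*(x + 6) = x^2 + 8*x + 12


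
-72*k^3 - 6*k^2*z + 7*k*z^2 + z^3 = (-3*k + z)*(4*k + z)*(6*k + z)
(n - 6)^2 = n^2 - 12*n + 36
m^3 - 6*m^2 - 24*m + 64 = (m - 8)*(m - 2)*(m + 4)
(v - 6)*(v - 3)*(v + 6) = v^3 - 3*v^2 - 36*v + 108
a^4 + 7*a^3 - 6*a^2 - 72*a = a*(a - 3)*(a + 4)*(a + 6)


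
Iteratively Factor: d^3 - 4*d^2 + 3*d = (d - 3)*(d^2 - d) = d*(d - 3)*(d - 1)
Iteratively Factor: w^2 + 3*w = (w)*(w + 3)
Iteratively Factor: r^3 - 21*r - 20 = (r + 4)*(r^2 - 4*r - 5) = (r + 1)*(r + 4)*(r - 5)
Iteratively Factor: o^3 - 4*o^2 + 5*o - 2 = (o - 1)*(o^2 - 3*o + 2) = (o - 1)^2*(o - 2)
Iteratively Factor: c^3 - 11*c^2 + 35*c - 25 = (c - 5)*(c^2 - 6*c + 5) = (c - 5)*(c - 1)*(c - 5)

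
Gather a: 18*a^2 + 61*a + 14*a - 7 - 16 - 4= 18*a^2 + 75*a - 27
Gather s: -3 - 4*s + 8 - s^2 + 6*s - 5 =-s^2 + 2*s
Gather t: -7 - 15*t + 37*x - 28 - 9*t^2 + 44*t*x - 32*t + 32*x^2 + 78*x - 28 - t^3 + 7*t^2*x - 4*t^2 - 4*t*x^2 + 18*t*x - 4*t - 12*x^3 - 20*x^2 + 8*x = -t^3 + t^2*(7*x - 13) + t*(-4*x^2 + 62*x - 51) - 12*x^3 + 12*x^2 + 123*x - 63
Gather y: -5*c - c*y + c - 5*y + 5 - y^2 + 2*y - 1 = -4*c - y^2 + y*(-c - 3) + 4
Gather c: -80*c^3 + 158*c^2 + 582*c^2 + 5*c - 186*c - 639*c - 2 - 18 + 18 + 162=-80*c^3 + 740*c^2 - 820*c + 160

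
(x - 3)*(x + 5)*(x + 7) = x^3 + 9*x^2 - x - 105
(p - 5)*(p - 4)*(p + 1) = p^3 - 8*p^2 + 11*p + 20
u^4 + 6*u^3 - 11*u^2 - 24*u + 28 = (u - 2)*(u - 1)*(u + 2)*(u + 7)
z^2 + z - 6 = (z - 2)*(z + 3)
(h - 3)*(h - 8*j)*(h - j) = h^3 - 9*h^2*j - 3*h^2 + 8*h*j^2 + 27*h*j - 24*j^2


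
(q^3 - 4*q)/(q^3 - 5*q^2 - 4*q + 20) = q/(q - 5)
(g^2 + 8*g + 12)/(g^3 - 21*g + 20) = (g^2 + 8*g + 12)/(g^3 - 21*g + 20)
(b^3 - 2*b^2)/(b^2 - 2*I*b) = b*(b - 2)/(b - 2*I)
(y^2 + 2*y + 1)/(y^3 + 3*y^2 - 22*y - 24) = (y + 1)/(y^2 + 2*y - 24)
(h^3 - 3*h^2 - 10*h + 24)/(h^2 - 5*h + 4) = (h^2 + h - 6)/(h - 1)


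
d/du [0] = 0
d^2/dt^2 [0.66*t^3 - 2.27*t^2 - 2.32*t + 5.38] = 3.96*t - 4.54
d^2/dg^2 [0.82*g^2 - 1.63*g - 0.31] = 1.64000000000000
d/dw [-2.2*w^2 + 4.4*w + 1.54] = 4.4 - 4.4*w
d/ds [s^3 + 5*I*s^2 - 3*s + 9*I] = 3*s^2 + 10*I*s - 3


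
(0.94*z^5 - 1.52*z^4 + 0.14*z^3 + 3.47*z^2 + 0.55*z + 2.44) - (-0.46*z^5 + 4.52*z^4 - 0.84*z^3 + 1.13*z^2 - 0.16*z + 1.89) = 1.4*z^5 - 6.04*z^4 + 0.98*z^3 + 2.34*z^2 + 0.71*z + 0.55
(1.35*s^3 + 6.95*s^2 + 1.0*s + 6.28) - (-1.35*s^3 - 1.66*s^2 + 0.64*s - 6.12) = 2.7*s^3 + 8.61*s^2 + 0.36*s + 12.4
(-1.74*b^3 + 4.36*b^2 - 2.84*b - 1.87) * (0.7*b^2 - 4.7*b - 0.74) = -1.218*b^5 + 11.23*b^4 - 21.1924*b^3 + 8.8126*b^2 + 10.8906*b + 1.3838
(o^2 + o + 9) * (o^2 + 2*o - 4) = o^4 + 3*o^3 + 7*o^2 + 14*o - 36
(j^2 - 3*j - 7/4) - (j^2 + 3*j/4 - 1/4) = -15*j/4 - 3/2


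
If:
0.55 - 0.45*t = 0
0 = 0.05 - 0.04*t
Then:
No Solution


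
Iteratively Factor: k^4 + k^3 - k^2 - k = (k + 1)*(k^3 - k) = (k + 1)^2*(k^2 - k) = k*(k + 1)^2*(k - 1)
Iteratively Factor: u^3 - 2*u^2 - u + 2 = (u + 1)*(u^2 - 3*u + 2) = (u - 2)*(u + 1)*(u - 1)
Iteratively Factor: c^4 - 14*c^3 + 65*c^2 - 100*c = (c - 5)*(c^3 - 9*c^2 + 20*c) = (c - 5)^2*(c^2 - 4*c) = c*(c - 5)^2*(c - 4)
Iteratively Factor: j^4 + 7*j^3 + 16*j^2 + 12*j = (j)*(j^3 + 7*j^2 + 16*j + 12) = j*(j + 2)*(j^2 + 5*j + 6) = j*(j + 2)^2*(j + 3)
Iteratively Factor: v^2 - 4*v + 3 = (v - 3)*(v - 1)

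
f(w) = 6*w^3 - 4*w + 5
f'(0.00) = -4.00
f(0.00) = 5.00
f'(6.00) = 644.00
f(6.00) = 1277.00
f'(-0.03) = -3.98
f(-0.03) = 5.12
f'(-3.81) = 257.29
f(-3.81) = -311.60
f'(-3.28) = 189.65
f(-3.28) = -193.61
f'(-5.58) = 556.46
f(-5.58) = -1015.13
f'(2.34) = 94.56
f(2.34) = 72.52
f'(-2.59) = 116.75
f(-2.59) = -88.88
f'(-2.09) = 74.63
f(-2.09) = -41.42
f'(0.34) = -1.92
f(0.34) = 3.88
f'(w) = 18*w^2 - 4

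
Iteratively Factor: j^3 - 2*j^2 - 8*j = (j)*(j^2 - 2*j - 8) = j*(j - 4)*(j + 2)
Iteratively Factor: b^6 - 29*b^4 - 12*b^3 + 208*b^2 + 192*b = (b + 4)*(b^5 - 4*b^4 - 13*b^3 + 40*b^2 + 48*b) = b*(b + 4)*(b^4 - 4*b^3 - 13*b^2 + 40*b + 48) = b*(b + 1)*(b + 4)*(b^3 - 5*b^2 - 8*b + 48) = b*(b - 4)*(b + 1)*(b + 4)*(b^2 - b - 12) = b*(b - 4)^2*(b + 1)*(b + 4)*(b + 3)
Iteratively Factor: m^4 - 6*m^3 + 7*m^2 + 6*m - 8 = (m + 1)*(m^3 - 7*m^2 + 14*m - 8) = (m - 4)*(m + 1)*(m^2 - 3*m + 2) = (m - 4)*(m - 1)*(m + 1)*(m - 2)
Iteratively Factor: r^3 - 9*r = (r)*(r^2 - 9) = r*(r + 3)*(r - 3)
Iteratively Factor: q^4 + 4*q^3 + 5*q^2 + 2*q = (q + 1)*(q^3 + 3*q^2 + 2*q) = (q + 1)*(q + 2)*(q^2 + q) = q*(q + 1)*(q + 2)*(q + 1)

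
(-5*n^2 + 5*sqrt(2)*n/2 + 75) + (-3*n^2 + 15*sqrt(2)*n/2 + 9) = -8*n^2 + 10*sqrt(2)*n + 84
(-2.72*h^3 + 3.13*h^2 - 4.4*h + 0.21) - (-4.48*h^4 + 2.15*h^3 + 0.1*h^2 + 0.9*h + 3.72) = 4.48*h^4 - 4.87*h^3 + 3.03*h^2 - 5.3*h - 3.51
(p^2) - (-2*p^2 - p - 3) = 3*p^2 + p + 3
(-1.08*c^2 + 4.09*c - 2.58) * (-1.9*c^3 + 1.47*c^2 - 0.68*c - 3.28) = 2.052*c^5 - 9.3586*c^4 + 11.6487*c^3 - 3.0314*c^2 - 11.6608*c + 8.4624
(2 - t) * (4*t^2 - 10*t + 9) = -4*t^3 + 18*t^2 - 29*t + 18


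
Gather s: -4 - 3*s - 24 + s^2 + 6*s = s^2 + 3*s - 28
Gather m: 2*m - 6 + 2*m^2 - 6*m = 2*m^2 - 4*m - 6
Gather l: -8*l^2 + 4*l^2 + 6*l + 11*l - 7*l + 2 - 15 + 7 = -4*l^2 + 10*l - 6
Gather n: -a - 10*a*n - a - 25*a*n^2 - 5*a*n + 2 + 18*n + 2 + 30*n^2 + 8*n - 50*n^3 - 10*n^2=-2*a - 50*n^3 + n^2*(20 - 25*a) + n*(26 - 15*a) + 4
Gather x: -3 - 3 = -6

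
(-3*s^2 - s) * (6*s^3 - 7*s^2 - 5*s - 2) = -18*s^5 + 15*s^4 + 22*s^3 + 11*s^2 + 2*s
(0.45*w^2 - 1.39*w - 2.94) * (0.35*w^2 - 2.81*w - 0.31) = 0.1575*w^4 - 1.751*w^3 + 2.7374*w^2 + 8.6923*w + 0.9114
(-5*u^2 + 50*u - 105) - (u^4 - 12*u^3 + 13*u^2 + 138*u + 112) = -u^4 + 12*u^3 - 18*u^2 - 88*u - 217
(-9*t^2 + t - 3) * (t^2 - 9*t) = -9*t^4 + 82*t^3 - 12*t^2 + 27*t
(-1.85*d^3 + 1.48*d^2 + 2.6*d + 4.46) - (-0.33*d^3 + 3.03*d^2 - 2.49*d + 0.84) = -1.52*d^3 - 1.55*d^2 + 5.09*d + 3.62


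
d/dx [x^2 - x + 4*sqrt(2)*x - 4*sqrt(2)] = 2*x - 1 + 4*sqrt(2)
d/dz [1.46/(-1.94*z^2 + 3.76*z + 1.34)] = (5.6648*z - 5.4896)/(-1.94*z^2 + 3.76*z + 1.34)^2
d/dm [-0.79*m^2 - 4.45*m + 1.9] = -1.58*m - 4.45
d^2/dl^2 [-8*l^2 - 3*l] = -16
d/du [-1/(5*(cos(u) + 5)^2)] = -2*sin(u)/(5*(cos(u) + 5)^3)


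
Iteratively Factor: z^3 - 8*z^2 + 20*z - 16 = (z - 2)*(z^2 - 6*z + 8) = (z - 4)*(z - 2)*(z - 2)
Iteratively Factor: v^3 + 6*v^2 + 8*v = (v + 4)*(v^2 + 2*v) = v*(v + 4)*(v + 2)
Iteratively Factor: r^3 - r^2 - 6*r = (r - 3)*(r^2 + 2*r) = (r - 3)*(r + 2)*(r)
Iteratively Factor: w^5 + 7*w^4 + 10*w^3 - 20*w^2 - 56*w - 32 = (w + 4)*(w^4 + 3*w^3 - 2*w^2 - 12*w - 8) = (w + 1)*(w + 4)*(w^3 + 2*w^2 - 4*w - 8) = (w + 1)*(w + 2)*(w + 4)*(w^2 - 4) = (w + 1)*(w + 2)^2*(w + 4)*(w - 2)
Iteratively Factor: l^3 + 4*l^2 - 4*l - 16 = (l - 2)*(l^2 + 6*l + 8) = (l - 2)*(l + 2)*(l + 4)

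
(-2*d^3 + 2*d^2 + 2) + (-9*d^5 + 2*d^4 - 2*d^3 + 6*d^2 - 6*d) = -9*d^5 + 2*d^4 - 4*d^3 + 8*d^2 - 6*d + 2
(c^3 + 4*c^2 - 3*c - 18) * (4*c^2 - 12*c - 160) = 4*c^5 + 4*c^4 - 220*c^3 - 676*c^2 + 696*c + 2880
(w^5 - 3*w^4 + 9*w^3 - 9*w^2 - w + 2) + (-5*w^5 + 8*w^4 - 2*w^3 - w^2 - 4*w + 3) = -4*w^5 + 5*w^4 + 7*w^3 - 10*w^2 - 5*w + 5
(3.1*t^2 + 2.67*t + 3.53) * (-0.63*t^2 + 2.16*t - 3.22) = -1.953*t^4 + 5.0139*t^3 - 6.4387*t^2 - 0.9726*t - 11.3666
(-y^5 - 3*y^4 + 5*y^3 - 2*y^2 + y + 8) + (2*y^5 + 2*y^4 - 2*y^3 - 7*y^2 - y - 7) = y^5 - y^4 + 3*y^3 - 9*y^2 + 1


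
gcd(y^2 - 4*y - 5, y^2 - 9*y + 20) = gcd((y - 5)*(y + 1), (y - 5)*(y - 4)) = y - 5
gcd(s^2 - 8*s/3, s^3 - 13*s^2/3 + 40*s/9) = s^2 - 8*s/3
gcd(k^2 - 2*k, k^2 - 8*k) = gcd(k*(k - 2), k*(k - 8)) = k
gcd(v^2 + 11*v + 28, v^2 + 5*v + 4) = v + 4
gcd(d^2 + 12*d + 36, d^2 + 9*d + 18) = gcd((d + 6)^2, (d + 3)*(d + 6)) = d + 6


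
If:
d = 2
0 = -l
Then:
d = 2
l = 0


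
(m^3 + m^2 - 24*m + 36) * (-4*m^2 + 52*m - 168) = -4*m^5 + 48*m^4 - 20*m^3 - 1560*m^2 + 5904*m - 6048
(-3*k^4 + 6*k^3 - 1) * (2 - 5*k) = 15*k^5 - 36*k^4 + 12*k^3 + 5*k - 2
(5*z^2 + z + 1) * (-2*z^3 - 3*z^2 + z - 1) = -10*z^5 - 17*z^4 - 7*z^2 - 1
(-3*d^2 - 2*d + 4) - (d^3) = -d^3 - 3*d^2 - 2*d + 4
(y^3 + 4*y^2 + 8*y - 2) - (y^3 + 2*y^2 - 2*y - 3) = 2*y^2 + 10*y + 1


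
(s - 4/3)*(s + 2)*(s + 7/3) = s^3 + 3*s^2 - 10*s/9 - 56/9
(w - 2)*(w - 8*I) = w^2 - 2*w - 8*I*w + 16*I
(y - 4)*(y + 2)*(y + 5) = y^3 + 3*y^2 - 18*y - 40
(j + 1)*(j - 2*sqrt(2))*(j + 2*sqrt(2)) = j^3 + j^2 - 8*j - 8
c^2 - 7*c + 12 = (c - 4)*(c - 3)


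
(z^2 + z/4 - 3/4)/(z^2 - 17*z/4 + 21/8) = 2*(z + 1)/(2*z - 7)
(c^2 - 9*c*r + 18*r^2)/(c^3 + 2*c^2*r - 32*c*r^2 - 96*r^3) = (c - 3*r)/(c^2 + 8*c*r + 16*r^2)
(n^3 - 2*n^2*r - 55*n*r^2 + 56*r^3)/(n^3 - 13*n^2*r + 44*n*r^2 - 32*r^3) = (-n - 7*r)/(-n + 4*r)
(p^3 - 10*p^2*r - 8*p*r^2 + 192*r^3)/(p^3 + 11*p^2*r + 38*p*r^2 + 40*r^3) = (p^2 - 14*p*r + 48*r^2)/(p^2 + 7*p*r + 10*r^2)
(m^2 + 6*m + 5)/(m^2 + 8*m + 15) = (m + 1)/(m + 3)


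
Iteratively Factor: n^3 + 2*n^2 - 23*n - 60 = (n + 4)*(n^2 - 2*n - 15) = (n - 5)*(n + 4)*(n + 3)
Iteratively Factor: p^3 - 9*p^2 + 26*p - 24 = (p - 3)*(p^2 - 6*p + 8) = (p - 4)*(p - 3)*(p - 2)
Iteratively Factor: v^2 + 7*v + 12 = (v + 4)*(v + 3)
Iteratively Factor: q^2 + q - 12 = (q - 3)*(q + 4)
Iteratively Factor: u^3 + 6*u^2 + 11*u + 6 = (u + 2)*(u^2 + 4*u + 3) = (u + 1)*(u + 2)*(u + 3)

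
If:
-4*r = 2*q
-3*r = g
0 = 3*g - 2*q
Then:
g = 0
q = 0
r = 0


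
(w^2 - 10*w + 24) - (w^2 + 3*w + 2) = 22 - 13*w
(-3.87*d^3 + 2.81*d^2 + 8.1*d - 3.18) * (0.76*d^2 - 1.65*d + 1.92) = -2.9412*d^5 + 8.5211*d^4 - 5.9109*d^3 - 10.3866*d^2 + 20.799*d - 6.1056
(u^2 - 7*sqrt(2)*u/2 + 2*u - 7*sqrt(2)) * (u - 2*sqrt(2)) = u^3 - 11*sqrt(2)*u^2/2 + 2*u^2 - 11*sqrt(2)*u + 14*u + 28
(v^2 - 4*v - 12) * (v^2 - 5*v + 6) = v^4 - 9*v^3 + 14*v^2 + 36*v - 72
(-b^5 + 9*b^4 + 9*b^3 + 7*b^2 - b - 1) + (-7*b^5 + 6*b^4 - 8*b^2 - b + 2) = -8*b^5 + 15*b^4 + 9*b^3 - b^2 - 2*b + 1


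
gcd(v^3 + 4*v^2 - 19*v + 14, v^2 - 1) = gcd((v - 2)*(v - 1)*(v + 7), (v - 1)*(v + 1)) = v - 1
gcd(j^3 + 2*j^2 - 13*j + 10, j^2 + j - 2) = j - 1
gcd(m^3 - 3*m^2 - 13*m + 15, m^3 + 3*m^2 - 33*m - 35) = m - 5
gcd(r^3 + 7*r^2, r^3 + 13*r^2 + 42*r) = r^2 + 7*r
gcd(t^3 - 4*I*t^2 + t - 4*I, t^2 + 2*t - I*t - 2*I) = t - I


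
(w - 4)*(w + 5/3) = w^2 - 7*w/3 - 20/3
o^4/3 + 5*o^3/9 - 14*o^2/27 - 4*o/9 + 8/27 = (o/3 + 1/3)*(o - 2/3)^2*(o + 2)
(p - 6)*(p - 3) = p^2 - 9*p + 18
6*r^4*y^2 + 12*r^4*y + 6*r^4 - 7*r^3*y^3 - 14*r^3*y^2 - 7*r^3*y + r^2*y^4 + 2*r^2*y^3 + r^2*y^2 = (-6*r + y)*(-r + y)*(r*y + r)^2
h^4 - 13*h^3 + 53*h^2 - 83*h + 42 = (h - 7)*(h - 3)*(h - 2)*(h - 1)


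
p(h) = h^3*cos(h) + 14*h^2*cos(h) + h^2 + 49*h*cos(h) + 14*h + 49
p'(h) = -h^3*sin(h) - 14*h^2*sin(h) + 3*h^2*cos(h) - 49*h*sin(h) + 28*h*cos(h) + 2*h + 49*cos(h) + 14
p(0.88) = 96.91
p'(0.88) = 22.04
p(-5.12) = -3.64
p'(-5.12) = 14.14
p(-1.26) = 20.25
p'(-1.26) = -22.39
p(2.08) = -1.15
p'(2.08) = -190.18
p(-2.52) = 61.19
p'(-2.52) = -18.45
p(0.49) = 80.35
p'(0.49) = 58.02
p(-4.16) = 25.67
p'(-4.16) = 42.41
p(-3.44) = 54.34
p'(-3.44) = 31.23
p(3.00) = -197.00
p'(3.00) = -180.73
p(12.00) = 4016.58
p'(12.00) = 3051.86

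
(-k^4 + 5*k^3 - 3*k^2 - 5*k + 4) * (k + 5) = -k^5 + 22*k^3 - 20*k^2 - 21*k + 20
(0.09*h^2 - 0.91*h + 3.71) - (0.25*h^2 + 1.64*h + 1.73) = -0.16*h^2 - 2.55*h + 1.98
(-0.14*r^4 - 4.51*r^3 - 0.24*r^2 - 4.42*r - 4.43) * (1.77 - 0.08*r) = 0.0112*r^5 + 0.113*r^4 - 7.9635*r^3 - 0.0712*r^2 - 7.469*r - 7.8411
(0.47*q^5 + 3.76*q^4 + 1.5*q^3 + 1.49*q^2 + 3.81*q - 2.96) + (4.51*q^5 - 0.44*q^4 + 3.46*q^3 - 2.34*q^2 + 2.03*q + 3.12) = 4.98*q^5 + 3.32*q^4 + 4.96*q^3 - 0.85*q^2 + 5.84*q + 0.16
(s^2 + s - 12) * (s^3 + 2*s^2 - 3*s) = s^5 + 3*s^4 - 13*s^3 - 27*s^2 + 36*s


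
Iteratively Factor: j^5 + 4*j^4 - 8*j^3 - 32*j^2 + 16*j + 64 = (j - 2)*(j^4 + 6*j^3 + 4*j^2 - 24*j - 32) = (j - 2)*(j + 2)*(j^3 + 4*j^2 - 4*j - 16) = (j - 2)^2*(j + 2)*(j^2 + 6*j + 8) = (j - 2)^2*(j + 2)*(j + 4)*(j + 2)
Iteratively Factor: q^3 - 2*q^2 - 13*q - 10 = (q + 2)*(q^2 - 4*q - 5) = (q + 1)*(q + 2)*(q - 5)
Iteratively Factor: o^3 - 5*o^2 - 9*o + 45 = (o - 3)*(o^2 - 2*o - 15) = (o - 3)*(o + 3)*(o - 5)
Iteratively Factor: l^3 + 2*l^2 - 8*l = (l)*(l^2 + 2*l - 8) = l*(l - 2)*(l + 4)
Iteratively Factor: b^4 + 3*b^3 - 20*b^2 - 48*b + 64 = (b - 4)*(b^3 + 7*b^2 + 8*b - 16) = (b - 4)*(b - 1)*(b^2 + 8*b + 16) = (b - 4)*(b - 1)*(b + 4)*(b + 4)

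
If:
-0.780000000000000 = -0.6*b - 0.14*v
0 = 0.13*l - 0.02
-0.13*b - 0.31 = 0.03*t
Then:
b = 1.3 - 0.233333333333333*v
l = 0.15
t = 1.01111111111111*v - 15.9666666666667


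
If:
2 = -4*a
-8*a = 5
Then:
No Solution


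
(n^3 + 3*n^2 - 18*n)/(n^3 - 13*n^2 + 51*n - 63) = n*(n + 6)/(n^2 - 10*n + 21)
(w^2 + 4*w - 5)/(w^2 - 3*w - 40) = (w - 1)/(w - 8)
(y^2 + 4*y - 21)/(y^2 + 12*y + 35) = (y - 3)/(y + 5)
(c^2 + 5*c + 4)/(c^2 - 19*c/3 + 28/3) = 3*(c^2 + 5*c + 4)/(3*c^2 - 19*c + 28)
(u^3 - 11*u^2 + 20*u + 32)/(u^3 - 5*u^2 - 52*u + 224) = (u + 1)/(u + 7)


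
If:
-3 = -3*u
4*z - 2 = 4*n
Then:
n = z - 1/2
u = 1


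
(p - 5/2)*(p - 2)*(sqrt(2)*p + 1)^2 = 2*p^4 - 9*p^3 + 2*sqrt(2)*p^3 - 9*sqrt(2)*p^2 + 11*p^2 - 9*p/2 + 10*sqrt(2)*p + 5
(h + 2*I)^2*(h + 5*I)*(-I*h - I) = -I*h^4 + 9*h^3 - I*h^3 + 9*h^2 + 24*I*h^2 - 20*h + 24*I*h - 20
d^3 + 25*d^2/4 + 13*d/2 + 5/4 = (d + 1/4)*(d + 1)*(d + 5)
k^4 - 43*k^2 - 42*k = k*(k - 7)*(k + 1)*(k + 6)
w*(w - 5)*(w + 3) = w^3 - 2*w^2 - 15*w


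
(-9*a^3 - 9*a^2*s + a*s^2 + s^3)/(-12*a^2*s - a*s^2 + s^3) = (-3*a^2 - 2*a*s + s^2)/(s*(-4*a + s))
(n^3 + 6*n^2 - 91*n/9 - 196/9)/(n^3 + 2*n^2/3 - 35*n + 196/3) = (n + 4/3)/(n - 4)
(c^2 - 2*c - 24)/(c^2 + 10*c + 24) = (c - 6)/(c + 6)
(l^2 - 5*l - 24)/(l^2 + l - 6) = (l - 8)/(l - 2)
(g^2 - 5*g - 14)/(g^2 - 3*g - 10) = (g - 7)/(g - 5)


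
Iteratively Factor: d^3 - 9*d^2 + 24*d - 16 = (d - 4)*(d^2 - 5*d + 4) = (d - 4)^2*(d - 1)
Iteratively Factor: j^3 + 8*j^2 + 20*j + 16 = (j + 2)*(j^2 + 6*j + 8) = (j + 2)^2*(j + 4)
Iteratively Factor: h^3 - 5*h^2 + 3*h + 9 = (h + 1)*(h^2 - 6*h + 9) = (h - 3)*(h + 1)*(h - 3)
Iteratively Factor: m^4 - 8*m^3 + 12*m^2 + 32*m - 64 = (m - 4)*(m^3 - 4*m^2 - 4*m + 16) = (m - 4)*(m - 2)*(m^2 - 2*m - 8) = (m - 4)*(m - 2)*(m + 2)*(m - 4)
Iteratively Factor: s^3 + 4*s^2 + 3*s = (s + 1)*(s^2 + 3*s) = s*(s + 1)*(s + 3)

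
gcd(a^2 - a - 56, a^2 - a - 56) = a^2 - a - 56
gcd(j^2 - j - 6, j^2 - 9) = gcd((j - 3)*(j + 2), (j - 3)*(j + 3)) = j - 3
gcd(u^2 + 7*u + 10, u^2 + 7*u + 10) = u^2 + 7*u + 10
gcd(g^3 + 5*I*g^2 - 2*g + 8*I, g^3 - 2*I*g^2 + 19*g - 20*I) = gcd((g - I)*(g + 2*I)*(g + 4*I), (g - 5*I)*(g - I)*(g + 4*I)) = g^2 + 3*I*g + 4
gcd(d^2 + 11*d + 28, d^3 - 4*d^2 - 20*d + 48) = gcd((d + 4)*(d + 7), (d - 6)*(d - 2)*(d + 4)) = d + 4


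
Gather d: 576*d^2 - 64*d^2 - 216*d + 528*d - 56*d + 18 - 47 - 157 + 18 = 512*d^2 + 256*d - 168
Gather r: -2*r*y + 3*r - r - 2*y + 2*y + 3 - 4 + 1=r*(2 - 2*y)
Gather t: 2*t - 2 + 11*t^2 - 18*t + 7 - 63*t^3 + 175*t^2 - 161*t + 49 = -63*t^3 + 186*t^2 - 177*t + 54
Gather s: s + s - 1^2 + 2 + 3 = 2*s + 4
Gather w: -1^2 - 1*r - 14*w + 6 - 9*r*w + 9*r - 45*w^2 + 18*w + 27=8*r - 45*w^2 + w*(4 - 9*r) + 32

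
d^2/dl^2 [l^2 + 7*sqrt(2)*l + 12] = 2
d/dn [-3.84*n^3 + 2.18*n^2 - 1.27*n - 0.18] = -11.52*n^2 + 4.36*n - 1.27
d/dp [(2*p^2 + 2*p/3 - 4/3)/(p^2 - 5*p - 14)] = 16*(-2*p^2 - 10*p - 3)/(3*(p^4 - 10*p^3 - 3*p^2 + 140*p + 196))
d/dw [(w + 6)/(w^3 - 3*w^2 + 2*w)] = (w*(w^2 - 3*w + 2) - (w + 6)*(3*w^2 - 6*w + 2))/(w^2*(w^2 - 3*w + 2)^2)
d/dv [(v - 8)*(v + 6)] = 2*v - 2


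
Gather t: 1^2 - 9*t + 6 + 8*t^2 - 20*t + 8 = 8*t^2 - 29*t + 15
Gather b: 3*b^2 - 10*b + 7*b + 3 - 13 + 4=3*b^2 - 3*b - 6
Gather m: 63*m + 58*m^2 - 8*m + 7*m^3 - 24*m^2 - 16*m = 7*m^3 + 34*m^2 + 39*m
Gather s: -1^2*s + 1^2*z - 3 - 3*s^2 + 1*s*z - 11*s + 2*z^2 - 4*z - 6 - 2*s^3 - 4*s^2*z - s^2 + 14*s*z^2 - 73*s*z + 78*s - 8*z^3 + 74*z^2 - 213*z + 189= -2*s^3 + s^2*(-4*z - 4) + s*(14*z^2 - 72*z + 66) - 8*z^3 + 76*z^2 - 216*z + 180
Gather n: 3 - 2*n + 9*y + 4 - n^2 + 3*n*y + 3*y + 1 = -n^2 + n*(3*y - 2) + 12*y + 8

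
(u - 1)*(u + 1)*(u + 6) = u^3 + 6*u^2 - u - 6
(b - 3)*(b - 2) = b^2 - 5*b + 6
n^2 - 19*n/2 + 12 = (n - 8)*(n - 3/2)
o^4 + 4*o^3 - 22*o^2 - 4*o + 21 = (o - 3)*(o - 1)*(o + 1)*(o + 7)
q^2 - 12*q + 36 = (q - 6)^2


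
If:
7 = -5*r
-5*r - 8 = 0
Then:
No Solution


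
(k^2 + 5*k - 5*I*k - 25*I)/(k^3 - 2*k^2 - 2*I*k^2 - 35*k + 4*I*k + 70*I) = (k - 5*I)/(k^2 - k*(7 + 2*I) + 14*I)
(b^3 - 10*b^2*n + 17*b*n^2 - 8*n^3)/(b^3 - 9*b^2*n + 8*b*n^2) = (b - n)/b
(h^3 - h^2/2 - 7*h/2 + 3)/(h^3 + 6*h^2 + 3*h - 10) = (h - 3/2)/(h + 5)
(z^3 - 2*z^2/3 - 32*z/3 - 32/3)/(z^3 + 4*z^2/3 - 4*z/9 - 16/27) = 9*(z^2 - 2*z - 8)/(9*z^2 - 4)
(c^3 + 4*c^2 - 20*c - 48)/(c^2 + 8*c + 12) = c - 4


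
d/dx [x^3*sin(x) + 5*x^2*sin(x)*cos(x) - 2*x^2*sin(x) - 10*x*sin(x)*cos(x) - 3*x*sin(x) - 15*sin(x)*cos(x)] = x^3*cos(x) + 3*x^2*sin(x) - 2*x^2*cos(x) + 5*x^2*cos(2*x) - 4*x*sin(x) + 5*x*sin(2*x) - 3*x*cos(x) - 10*x*cos(2*x) - 3*sin(x) - 5*sin(2*x) - 15*cos(2*x)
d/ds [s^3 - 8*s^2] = s*(3*s - 16)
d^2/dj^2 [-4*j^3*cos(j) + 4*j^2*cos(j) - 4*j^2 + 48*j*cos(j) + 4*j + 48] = 4*j^3*cos(j) + 24*j^2*sin(j) - 4*j^2*cos(j) - 16*j*sin(j) - 72*j*cos(j) - 96*sin(j) + 8*cos(j) - 8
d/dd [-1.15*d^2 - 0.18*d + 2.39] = -2.3*d - 0.18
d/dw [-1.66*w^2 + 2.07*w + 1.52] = 2.07 - 3.32*w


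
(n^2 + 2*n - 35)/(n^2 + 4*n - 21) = (n - 5)/(n - 3)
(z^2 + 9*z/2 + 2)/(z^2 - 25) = (z^2 + 9*z/2 + 2)/(z^2 - 25)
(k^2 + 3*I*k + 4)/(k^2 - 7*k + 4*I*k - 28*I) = (k - I)/(k - 7)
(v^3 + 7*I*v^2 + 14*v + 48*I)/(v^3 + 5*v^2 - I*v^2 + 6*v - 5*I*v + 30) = (v + 8*I)/(v + 5)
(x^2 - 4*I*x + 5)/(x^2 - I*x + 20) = (x + I)/(x + 4*I)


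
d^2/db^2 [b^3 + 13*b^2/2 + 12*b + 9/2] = 6*b + 13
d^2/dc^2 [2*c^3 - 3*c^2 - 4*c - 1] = 12*c - 6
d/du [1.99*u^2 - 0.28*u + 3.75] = 3.98*u - 0.28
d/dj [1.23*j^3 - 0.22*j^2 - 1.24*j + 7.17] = 3.69*j^2 - 0.44*j - 1.24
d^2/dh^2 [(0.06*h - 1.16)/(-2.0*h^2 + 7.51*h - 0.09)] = (-(0.06*h - 1.16)*(4.0*h - 7.51)*(8.0*h - 15.02) + (0.72*h - 5.5412)*(2.0*h^2 - 7.51*h + 0.09))/(2.0*h^2 - 7.51*h + 0.09)^3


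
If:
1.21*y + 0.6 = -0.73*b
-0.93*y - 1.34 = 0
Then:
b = 1.57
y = -1.44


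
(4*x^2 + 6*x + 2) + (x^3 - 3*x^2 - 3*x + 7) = x^3 + x^2 + 3*x + 9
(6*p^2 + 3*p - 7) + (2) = 6*p^2 + 3*p - 5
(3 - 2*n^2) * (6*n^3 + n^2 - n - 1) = -12*n^5 - 2*n^4 + 20*n^3 + 5*n^2 - 3*n - 3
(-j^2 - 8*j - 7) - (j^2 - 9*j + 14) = -2*j^2 + j - 21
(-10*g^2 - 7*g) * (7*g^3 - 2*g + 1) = -70*g^5 - 49*g^4 + 20*g^3 + 4*g^2 - 7*g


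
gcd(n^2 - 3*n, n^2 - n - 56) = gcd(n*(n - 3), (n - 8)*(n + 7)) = 1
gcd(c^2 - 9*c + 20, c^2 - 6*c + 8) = c - 4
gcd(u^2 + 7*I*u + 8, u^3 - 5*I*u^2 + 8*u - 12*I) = u - I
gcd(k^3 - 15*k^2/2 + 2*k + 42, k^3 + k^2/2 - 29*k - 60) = k - 6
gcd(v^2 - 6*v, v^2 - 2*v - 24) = v - 6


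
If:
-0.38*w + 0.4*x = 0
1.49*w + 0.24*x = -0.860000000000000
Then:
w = -0.50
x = -0.48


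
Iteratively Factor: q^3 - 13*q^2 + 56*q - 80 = (q - 4)*(q^2 - 9*q + 20) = (q - 4)^2*(q - 5)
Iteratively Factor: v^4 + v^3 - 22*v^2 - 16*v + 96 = (v - 2)*(v^3 + 3*v^2 - 16*v - 48) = (v - 2)*(v + 4)*(v^2 - v - 12) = (v - 2)*(v + 3)*(v + 4)*(v - 4)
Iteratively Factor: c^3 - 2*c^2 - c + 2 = (c - 2)*(c^2 - 1) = (c - 2)*(c + 1)*(c - 1)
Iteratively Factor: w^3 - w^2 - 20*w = (w - 5)*(w^2 + 4*w) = (w - 5)*(w + 4)*(w)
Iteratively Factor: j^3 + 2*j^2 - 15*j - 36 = (j + 3)*(j^2 - j - 12) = (j - 4)*(j + 3)*(j + 3)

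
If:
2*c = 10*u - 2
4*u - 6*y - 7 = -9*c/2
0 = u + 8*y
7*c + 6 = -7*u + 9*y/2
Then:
No Solution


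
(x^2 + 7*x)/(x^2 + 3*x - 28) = x/(x - 4)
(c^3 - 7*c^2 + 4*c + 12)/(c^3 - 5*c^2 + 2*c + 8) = (c - 6)/(c - 4)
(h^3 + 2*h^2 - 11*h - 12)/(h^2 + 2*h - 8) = (h^2 - 2*h - 3)/(h - 2)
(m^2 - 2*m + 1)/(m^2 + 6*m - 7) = (m - 1)/(m + 7)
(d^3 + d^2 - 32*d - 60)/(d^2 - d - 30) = d + 2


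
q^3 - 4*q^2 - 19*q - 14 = (q - 7)*(q + 1)*(q + 2)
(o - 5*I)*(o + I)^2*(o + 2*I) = o^4 - I*o^3 + 15*o^2 + 23*I*o - 10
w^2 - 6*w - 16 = (w - 8)*(w + 2)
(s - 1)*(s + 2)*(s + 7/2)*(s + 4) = s^4 + 17*s^3/2 + 39*s^2/2 - s - 28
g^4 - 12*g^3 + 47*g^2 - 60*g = g*(g - 5)*(g - 4)*(g - 3)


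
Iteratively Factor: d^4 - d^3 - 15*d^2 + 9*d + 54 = (d - 3)*(d^3 + 2*d^2 - 9*d - 18) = (d - 3)^2*(d^2 + 5*d + 6) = (d - 3)^2*(d + 2)*(d + 3)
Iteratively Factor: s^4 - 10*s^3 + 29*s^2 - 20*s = (s - 5)*(s^3 - 5*s^2 + 4*s) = s*(s - 5)*(s^2 - 5*s + 4) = s*(s - 5)*(s - 4)*(s - 1)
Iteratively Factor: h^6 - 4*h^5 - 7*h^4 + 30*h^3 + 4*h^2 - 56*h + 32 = (h - 1)*(h^5 - 3*h^4 - 10*h^3 + 20*h^2 + 24*h - 32) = (h - 1)^2*(h^4 - 2*h^3 - 12*h^2 + 8*h + 32) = (h - 2)*(h - 1)^2*(h^3 - 12*h - 16) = (h - 2)*(h - 1)^2*(h + 2)*(h^2 - 2*h - 8) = (h - 2)*(h - 1)^2*(h + 2)^2*(h - 4)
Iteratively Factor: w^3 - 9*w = (w - 3)*(w^2 + 3*w) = (w - 3)*(w + 3)*(w)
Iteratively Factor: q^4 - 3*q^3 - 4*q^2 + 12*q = (q - 2)*(q^3 - q^2 - 6*q) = (q - 3)*(q - 2)*(q^2 + 2*q) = q*(q - 3)*(q - 2)*(q + 2)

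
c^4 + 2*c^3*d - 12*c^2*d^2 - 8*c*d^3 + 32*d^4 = (c - 2*d)^2*(c + 2*d)*(c + 4*d)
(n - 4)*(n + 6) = n^2 + 2*n - 24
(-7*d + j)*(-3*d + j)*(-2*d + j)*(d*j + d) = -42*d^4*j - 42*d^4 + 41*d^3*j^2 + 41*d^3*j - 12*d^2*j^3 - 12*d^2*j^2 + d*j^4 + d*j^3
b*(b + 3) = b^2 + 3*b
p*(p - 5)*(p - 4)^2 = p^4 - 13*p^3 + 56*p^2 - 80*p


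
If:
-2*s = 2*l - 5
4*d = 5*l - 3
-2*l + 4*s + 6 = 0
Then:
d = 31/12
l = 8/3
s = -1/6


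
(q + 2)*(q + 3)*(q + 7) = q^3 + 12*q^2 + 41*q + 42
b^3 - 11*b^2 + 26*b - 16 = (b - 8)*(b - 2)*(b - 1)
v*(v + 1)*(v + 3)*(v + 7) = v^4 + 11*v^3 + 31*v^2 + 21*v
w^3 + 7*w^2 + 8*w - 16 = (w - 1)*(w + 4)^2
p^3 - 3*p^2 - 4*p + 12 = (p - 3)*(p - 2)*(p + 2)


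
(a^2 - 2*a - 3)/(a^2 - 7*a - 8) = (a - 3)/(a - 8)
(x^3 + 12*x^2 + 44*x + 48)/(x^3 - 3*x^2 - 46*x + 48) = (x^2 + 6*x + 8)/(x^2 - 9*x + 8)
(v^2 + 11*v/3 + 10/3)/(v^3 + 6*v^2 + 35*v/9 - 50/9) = 3*(v + 2)/(3*v^2 + 13*v - 10)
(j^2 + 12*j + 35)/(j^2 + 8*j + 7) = (j + 5)/(j + 1)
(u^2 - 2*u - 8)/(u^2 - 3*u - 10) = (u - 4)/(u - 5)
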